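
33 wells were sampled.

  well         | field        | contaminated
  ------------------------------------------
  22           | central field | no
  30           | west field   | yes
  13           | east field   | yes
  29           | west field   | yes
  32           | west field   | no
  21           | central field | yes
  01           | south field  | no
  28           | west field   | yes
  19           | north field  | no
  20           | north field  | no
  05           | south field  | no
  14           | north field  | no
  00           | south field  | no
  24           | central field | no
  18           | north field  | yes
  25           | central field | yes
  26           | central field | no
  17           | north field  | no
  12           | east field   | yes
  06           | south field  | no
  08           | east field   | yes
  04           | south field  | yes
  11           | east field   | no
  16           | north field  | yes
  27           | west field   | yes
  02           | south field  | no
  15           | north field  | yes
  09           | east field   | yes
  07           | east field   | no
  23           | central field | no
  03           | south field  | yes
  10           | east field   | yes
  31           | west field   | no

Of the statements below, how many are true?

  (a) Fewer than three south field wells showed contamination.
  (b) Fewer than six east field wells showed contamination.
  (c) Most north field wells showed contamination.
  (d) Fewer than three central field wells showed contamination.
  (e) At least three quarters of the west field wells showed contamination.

(a) south field: |A| = 7, |A ∩ B| = 2; needs |A ∩ B| < 3 — true.
(b) east field: |A| = 7, |A ∩ B| = 5; needs |A ∩ B| < 6 — true.
(c) north field: |A| = 7, |A ∩ B| = 3; needs |A ∩ B| > |A ∖ B| — false.
(d) central field: |A| = 6, |A ∩ B| = 2; needs |A ∩ B| < 3 — true.
(e) west field: |A| = 6, |A ∩ B| = 4; needs |A ∩ B| / |A| ≥ 3/4 — false.

3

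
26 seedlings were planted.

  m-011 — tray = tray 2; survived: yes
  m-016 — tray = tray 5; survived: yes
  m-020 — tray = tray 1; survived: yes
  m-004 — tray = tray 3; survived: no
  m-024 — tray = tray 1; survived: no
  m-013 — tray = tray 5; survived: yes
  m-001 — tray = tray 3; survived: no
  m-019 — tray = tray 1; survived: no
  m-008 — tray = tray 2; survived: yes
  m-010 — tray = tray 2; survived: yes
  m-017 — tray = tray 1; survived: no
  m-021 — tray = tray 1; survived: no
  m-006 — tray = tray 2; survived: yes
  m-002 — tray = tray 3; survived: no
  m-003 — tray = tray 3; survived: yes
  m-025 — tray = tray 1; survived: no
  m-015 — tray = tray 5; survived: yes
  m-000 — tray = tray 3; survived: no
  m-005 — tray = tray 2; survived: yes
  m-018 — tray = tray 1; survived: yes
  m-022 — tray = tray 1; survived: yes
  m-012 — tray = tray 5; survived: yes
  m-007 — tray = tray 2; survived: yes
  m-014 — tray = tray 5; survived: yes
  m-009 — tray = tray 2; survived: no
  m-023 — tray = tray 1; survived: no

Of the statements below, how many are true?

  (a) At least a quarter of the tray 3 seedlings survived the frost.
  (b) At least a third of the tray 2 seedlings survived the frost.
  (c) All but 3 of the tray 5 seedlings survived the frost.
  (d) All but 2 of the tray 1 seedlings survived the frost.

(a) tray 3: |A| = 5, |A ∩ B| = 1; needs |A ∩ B| / |A| ≥ 1/4 — false.
(b) tray 2: |A| = 7, |A ∩ B| = 6; needs |A ∩ B| / |A| ≥ 1/3 — true.
(c) tray 5: |A| = 5, |A ∩ B| = 5; needs |A ∖ B| = 3 — false.
(d) tray 1: |A| = 9, |A ∩ B| = 3; needs |A ∖ B| = 2 — false.

1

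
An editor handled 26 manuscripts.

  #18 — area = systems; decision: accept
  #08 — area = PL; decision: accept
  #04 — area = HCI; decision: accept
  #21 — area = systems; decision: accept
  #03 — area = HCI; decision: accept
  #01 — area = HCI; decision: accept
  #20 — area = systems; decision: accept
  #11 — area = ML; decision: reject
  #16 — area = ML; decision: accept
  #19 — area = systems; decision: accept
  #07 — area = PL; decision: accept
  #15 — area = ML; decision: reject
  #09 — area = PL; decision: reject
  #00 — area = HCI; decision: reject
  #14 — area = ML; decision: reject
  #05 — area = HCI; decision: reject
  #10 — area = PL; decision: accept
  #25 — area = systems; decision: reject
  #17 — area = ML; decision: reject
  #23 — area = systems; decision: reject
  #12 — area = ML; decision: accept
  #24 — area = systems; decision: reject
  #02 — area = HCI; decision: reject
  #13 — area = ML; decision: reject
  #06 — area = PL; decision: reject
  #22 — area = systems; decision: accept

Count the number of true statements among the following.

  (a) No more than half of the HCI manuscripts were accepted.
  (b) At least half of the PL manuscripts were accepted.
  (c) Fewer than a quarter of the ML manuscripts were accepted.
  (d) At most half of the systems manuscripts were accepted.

2

(a) HCI: |A| = 6, |A ∩ B| = 3; needs |A ∩ B| ≤ |A ∖ B| — true.
(b) PL: |A| = 5, |A ∩ B| = 3; needs |A ∩ B| ≥ |A ∖ B| — true.
(c) ML: |A| = 7, |A ∩ B| = 2; needs |A ∩ B| / |A| < 1/4 — false.
(d) systems: |A| = 8, |A ∩ B| = 5; needs |A ∩ B| ≤ |A ∖ B| — false.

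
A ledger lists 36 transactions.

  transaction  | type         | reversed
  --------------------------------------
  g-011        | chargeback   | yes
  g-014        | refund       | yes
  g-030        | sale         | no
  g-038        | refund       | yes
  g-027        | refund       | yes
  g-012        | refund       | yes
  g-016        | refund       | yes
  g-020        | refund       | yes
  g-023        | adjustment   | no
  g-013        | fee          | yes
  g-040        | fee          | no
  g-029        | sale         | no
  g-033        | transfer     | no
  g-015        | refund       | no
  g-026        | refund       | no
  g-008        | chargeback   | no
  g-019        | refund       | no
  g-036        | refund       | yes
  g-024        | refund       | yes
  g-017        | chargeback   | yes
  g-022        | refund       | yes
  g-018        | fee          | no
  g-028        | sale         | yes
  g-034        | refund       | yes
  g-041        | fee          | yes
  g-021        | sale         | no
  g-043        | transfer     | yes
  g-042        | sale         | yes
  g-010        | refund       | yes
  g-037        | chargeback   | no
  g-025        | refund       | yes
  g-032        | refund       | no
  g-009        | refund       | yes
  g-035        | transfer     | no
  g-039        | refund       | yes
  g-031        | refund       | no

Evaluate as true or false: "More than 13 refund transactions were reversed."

Truth condition: |A ∩ B| > 13.
|A| = 19, |A ∩ B| = 14, |A ∖ B| = 5.
|A ∩ B| = 14, so the statement is true.

True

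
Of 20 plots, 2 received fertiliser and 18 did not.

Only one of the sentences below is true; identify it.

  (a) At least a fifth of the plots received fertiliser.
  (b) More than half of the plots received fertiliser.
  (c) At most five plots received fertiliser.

(c)

|A| = 20, |A ∩ B| = 2, |A ∖ B| = 18.
(a) requires |A ∩ B| / |A| ≥ 1/5: false.
(b) requires |A ∩ B| > |A ∖ B|: false.
(c) requires |A ∩ B| ≤ 5: true.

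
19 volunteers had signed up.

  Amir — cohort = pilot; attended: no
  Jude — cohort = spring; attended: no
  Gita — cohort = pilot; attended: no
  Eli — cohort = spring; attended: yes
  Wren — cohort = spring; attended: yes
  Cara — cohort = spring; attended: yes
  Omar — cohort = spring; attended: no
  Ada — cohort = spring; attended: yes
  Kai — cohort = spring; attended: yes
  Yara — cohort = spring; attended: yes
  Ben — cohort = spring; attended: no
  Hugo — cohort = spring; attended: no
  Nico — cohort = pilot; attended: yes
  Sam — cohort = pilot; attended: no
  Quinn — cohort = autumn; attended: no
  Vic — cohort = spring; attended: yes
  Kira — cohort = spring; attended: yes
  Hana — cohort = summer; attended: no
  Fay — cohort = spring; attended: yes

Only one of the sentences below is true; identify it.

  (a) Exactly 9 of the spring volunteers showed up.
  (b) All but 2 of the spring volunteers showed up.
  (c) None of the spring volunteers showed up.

(a)

|A| = 13, |A ∩ B| = 9, |A ∖ B| = 4.
(a) requires |A ∩ B| = 9: true.
(b) requires |A ∖ B| = 2: false.
(c) requires A ∩ B = ∅ (|A ∩ B| = 0): false.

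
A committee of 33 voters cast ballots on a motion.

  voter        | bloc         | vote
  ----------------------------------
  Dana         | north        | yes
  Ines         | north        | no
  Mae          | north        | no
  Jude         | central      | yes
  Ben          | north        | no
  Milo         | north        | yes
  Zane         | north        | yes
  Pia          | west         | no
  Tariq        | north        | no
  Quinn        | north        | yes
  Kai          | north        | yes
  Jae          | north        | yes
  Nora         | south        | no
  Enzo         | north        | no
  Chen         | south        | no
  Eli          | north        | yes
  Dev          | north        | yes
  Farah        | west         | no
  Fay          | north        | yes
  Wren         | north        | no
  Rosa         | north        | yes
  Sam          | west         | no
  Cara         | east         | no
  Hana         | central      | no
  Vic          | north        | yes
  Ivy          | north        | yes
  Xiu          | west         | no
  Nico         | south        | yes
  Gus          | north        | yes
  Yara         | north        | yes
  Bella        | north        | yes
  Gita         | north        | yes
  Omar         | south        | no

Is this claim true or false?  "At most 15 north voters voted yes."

False

The determiner here denotes the relation: |A ∩ B| ≤ 15.
|A| = 22, |A ∩ B| = 16, |A ∖ B| = 6.
|A ∩ B| = 16, so the statement is false.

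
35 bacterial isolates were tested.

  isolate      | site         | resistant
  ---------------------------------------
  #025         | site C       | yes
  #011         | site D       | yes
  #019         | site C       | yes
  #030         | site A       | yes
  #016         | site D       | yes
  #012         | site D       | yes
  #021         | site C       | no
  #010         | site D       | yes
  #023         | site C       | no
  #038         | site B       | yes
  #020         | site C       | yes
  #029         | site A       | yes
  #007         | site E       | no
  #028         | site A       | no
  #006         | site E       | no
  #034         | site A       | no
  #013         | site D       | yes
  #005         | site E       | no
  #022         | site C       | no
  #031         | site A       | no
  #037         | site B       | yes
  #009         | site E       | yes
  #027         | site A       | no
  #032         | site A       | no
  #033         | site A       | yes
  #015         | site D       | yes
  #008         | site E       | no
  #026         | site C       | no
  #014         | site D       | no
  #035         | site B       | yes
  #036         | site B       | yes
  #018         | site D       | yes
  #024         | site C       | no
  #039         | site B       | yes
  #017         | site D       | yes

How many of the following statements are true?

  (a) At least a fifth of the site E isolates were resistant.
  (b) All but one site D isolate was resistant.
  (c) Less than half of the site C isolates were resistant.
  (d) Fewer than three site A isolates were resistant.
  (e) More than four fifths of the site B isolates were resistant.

4

(a) site E: |A| = 5, |A ∩ B| = 1; needs |A ∩ B| / |A| ≥ 1/5 — true.
(b) site D: |A| = 9, |A ∩ B| = 8; needs |A ∖ B| = 1 — true.
(c) site C: |A| = 8, |A ∩ B| = 3; needs |A ∩ B| < |A ∖ B| — true.
(d) site A: |A| = 8, |A ∩ B| = 3; needs |A ∩ B| < 3 — false.
(e) site B: |A| = 5, |A ∩ B| = 5; needs |A ∩ B| / |A| > 4/5 — true.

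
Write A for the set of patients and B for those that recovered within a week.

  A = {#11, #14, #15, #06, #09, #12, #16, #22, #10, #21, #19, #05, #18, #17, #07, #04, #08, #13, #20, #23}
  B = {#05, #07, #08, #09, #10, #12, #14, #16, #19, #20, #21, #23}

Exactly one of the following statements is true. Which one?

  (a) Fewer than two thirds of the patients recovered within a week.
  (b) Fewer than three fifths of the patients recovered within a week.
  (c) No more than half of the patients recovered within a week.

|A| = 20, |A ∩ B| = 12, |A ∖ B| = 8.
(a) requires |A ∩ B| / |A| < 2/3: true.
(b) requires |A ∩ B| / |A| < 3/5: false.
(c) requires |A ∩ B| ≤ |A ∖ B|: false.

(a)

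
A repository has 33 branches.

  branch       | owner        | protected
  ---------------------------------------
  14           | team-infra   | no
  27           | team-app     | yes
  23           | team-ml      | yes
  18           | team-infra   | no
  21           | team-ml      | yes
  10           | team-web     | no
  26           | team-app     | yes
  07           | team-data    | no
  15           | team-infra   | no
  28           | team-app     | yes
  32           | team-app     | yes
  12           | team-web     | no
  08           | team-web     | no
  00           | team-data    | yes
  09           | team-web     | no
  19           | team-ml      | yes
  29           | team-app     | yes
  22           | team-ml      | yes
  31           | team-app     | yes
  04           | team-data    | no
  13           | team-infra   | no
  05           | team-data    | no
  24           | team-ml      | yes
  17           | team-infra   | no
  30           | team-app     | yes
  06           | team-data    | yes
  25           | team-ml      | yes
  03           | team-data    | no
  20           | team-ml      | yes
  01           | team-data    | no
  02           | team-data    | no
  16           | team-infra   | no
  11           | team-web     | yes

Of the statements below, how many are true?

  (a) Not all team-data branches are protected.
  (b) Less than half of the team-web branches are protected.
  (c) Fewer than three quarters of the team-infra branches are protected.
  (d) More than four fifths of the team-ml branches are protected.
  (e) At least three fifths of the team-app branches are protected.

(a) team-data: |A| = 8, |A ∩ B| = 2; needs A ⊄ B (|A ∖ B| ≥ 1) — true.
(b) team-web: |A| = 5, |A ∩ B| = 1; needs |A ∩ B| < |A ∖ B| — true.
(c) team-infra: |A| = 6, |A ∩ B| = 0; needs |A ∩ B| / |A| < 3/4 — true.
(d) team-ml: |A| = 7, |A ∩ B| = 7; needs |A ∩ B| / |A| > 4/5 — true.
(e) team-app: |A| = 7, |A ∩ B| = 7; needs |A ∩ B| / |A| ≥ 3/5 — true.

5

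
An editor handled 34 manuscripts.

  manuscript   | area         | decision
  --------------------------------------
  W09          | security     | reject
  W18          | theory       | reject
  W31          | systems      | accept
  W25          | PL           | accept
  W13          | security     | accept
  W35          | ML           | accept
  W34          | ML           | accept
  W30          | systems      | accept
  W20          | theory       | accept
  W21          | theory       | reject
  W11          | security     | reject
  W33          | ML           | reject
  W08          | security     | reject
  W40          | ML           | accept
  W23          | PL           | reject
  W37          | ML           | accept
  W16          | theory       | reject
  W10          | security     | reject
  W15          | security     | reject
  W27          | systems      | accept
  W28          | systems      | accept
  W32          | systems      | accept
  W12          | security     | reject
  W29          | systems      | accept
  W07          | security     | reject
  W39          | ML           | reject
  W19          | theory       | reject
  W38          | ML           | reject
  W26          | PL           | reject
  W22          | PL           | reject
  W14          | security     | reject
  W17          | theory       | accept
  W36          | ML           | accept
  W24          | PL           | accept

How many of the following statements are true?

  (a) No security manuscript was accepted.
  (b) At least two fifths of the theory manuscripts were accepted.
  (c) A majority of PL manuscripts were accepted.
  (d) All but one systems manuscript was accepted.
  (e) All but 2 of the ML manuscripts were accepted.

(a) security: |A| = 9, |A ∩ B| = 1; needs A ∩ B = ∅ (|A ∩ B| = 0) — false.
(b) theory: |A| = 6, |A ∩ B| = 2; needs |A ∩ B| / |A| ≥ 2/5 — false.
(c) PL: |A| = 5, |A ∩ B| = 2; needs |A ∩ B| > |A ∖ B| — false.
(d) systems: |A| = 6, |A ∩ B| = 6; needs |A ∖ B| = 1 — false.
(e) ML: |A| = 8, |A ∩ B| = 5; needs |A ∖ B| = 2 — false.

0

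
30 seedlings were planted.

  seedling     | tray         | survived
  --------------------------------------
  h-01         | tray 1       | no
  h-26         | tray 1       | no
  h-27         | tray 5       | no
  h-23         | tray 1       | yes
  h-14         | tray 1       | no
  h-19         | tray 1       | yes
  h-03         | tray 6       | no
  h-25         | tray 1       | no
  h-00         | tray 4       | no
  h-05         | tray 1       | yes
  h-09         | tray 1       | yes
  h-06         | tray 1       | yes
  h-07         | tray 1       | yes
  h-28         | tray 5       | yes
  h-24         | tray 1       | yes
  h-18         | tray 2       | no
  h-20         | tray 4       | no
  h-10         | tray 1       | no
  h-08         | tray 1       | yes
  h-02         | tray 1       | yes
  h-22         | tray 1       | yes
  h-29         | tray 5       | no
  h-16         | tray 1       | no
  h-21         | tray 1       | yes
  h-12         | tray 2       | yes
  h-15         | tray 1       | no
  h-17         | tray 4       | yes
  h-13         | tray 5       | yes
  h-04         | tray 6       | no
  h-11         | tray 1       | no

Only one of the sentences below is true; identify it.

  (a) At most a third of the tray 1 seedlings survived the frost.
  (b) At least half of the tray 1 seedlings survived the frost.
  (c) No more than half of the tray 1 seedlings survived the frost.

|A| = 19, |A ∩ B| = 11, |A ∖ B| = 8.
(a) requires |A ∩ B| / |A| ≤ 1/3: false.
(b) requires |A ∩ B| ≥ |A ∖ B|: true.
(c) requires |A ∩ B| ≤ |A ∖ B|: false.

(b)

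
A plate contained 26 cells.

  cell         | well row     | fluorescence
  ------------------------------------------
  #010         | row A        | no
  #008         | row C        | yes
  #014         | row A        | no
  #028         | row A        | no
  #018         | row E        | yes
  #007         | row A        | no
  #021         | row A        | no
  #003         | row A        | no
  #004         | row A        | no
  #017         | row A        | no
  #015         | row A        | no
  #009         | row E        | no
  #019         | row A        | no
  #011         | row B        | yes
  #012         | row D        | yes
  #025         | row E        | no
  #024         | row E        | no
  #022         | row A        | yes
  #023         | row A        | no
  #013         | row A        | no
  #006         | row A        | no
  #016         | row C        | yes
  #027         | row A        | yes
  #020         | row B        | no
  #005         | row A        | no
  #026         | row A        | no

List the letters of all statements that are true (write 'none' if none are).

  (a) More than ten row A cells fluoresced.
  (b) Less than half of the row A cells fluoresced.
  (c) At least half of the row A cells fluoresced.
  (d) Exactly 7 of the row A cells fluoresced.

(b)

|A| = 17, |A ∩ B| = 2, |A ∖ B| = 15.
(a) |A ∩ B| > 10: fails.
(b) |A ∩ B| < |A ∖ B|: holds.
(c) |A ∩ B| ≥ |A ∖ B|: fails.
(d) |A ∩ B| = 7: fails.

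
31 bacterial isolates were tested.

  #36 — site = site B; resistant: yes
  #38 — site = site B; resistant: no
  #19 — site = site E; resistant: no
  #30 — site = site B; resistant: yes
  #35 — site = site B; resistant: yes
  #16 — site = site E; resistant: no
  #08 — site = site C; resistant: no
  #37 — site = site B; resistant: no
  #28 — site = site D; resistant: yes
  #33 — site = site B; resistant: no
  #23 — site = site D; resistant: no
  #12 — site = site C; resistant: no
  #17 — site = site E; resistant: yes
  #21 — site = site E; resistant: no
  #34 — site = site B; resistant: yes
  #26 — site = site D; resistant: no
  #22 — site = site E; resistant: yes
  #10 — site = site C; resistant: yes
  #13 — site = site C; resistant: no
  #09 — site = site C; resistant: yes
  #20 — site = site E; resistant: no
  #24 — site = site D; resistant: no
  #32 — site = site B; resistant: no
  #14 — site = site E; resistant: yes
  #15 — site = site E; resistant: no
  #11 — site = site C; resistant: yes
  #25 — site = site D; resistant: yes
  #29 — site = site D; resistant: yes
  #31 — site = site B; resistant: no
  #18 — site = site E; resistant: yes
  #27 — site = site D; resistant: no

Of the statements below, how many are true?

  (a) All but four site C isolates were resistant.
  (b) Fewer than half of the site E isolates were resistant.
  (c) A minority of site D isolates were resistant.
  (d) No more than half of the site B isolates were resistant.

(a) site C: |A| = 6, |A ∩ B| = 3; needs |A ∖ B| = 4 — false.
(b) site E: |A| = 9, |A ∩ B| = 4; needs |A ∩ B| < |A ∖ B| — true.
(c) site D: |A| = 7, |A ∩ B| = 3; needs |A ∩ B| < |A ∖ B| — true.
(d) site B: |A| = 9, |A ∩ B| = 4; needs |A ∩ B| ≤ |A ∖ B| — true.

3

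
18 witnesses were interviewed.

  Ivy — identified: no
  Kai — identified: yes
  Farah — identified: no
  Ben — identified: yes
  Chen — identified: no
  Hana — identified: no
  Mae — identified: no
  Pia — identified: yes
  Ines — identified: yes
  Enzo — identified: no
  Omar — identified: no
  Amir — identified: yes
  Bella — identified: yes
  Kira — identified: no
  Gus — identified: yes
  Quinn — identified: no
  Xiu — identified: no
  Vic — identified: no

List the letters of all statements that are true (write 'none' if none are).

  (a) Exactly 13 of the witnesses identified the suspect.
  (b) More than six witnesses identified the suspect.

|A| = 18, |A ∩ B| = 7, |A ∖ B| = 11.
(a) |A ∩ B| = 13: fails.
(b) |A ∩ B| > 6: holds.

(b)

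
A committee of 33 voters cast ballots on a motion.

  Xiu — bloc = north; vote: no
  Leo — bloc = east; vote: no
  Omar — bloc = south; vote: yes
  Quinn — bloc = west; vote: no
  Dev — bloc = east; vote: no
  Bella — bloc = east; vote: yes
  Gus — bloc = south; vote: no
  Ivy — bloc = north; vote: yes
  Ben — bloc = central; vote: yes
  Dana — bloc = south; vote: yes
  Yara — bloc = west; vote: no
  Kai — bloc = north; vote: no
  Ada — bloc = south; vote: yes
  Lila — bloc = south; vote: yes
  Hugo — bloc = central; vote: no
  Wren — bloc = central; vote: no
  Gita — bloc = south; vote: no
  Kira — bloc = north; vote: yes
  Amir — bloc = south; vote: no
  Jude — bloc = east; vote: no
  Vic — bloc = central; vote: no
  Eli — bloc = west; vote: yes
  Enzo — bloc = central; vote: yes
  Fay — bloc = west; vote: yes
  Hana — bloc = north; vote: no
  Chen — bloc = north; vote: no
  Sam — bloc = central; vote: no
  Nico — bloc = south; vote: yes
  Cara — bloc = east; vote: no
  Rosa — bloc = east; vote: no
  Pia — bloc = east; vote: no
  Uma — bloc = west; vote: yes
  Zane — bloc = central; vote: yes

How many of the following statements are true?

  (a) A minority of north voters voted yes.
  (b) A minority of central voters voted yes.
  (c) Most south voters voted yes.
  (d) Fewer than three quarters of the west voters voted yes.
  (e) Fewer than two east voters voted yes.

(a) north: |A| = 6, |A ∩ B| = 2; needs |A ∩ B| < |A ∖ B| — true.
(b) central: |A| = 7, |A ∩ B| = 3; needs |A ∩ B| < |A ∖ B| — true.
(c) south: |A| = 8, |A ∩ B| = 5; needs |A ∩ B| > |A ∖ B| — true.
(d) west: |A| = 5, |A ∩ B| = 3; needs |A ∩ B| / |A| < 3/4 — true.
(e) east: |A| = 7, |A ∩ B| = 1; needs |A ∩ B| < 2 — true.

5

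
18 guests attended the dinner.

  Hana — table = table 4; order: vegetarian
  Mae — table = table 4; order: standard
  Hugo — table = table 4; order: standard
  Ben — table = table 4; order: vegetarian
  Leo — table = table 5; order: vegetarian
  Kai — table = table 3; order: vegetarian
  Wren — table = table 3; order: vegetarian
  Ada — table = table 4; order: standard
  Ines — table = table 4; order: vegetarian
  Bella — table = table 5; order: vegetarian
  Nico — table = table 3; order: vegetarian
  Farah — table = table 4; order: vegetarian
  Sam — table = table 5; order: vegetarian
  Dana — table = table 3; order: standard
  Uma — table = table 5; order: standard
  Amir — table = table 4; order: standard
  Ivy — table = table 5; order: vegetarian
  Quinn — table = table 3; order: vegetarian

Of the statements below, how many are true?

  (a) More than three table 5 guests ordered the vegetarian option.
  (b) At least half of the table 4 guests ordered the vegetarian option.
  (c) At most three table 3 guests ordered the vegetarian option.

(a) table 5: |A| = 5, |A ∩ B| = 4; needs |A ∩ B| > 3 — true.
(b) table 4: |A| = 8, |A ∩ B| = 4; needs |A ∩ B| ≥ |A ∖ B| — true.
(c) table 3: |A| = 5, |A ∩ B| = 4; needs |A ∩ B| ≤ 3 — false.

2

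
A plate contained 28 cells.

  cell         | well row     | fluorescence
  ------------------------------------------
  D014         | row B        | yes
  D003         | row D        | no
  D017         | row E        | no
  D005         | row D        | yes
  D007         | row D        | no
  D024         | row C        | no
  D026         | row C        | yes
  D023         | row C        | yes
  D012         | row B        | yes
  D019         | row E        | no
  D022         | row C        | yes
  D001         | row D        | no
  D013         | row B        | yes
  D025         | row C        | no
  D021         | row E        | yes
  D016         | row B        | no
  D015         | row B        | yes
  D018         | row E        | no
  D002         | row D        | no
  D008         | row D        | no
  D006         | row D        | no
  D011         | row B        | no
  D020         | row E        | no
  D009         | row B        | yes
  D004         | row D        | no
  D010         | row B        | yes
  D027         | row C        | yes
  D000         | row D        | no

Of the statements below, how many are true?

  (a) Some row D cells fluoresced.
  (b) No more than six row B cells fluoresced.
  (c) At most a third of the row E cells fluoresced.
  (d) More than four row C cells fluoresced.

3

(a) row D: |A| = 9, |A ∩ B| = 1; needs A ∩ B ≠ ∅ (|A ∩ B| ≥ 1) — true.
(b) row B: |A| = 8, |A ∩ B| = 6; needs |A ∩ B| ≤ 6 — true.
(c) row E: |A| = 5, |A ∩ B| = 1; needs |A ∩ B| / |A| ≤ 1/3 — true.
(d) row C: |A| = 6, |A ∩ B| = 4; needs |A ∩ B| > 4 — false.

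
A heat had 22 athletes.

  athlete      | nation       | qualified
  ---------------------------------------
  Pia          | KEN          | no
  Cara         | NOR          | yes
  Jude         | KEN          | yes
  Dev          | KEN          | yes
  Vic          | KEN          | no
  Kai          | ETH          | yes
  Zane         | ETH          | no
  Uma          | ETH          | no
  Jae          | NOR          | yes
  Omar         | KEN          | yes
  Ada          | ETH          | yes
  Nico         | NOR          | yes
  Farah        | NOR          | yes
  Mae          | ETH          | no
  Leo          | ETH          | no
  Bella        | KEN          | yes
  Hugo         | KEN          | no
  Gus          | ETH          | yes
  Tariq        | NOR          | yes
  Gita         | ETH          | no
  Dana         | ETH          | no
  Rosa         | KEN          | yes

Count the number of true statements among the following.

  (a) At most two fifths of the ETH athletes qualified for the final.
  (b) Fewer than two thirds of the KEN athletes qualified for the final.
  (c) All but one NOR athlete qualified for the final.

2

(a) ETH: |A| = 9, |A ∩ B| = 3; needs |A ∩ B| / |A| ≤ 2/5 — true.
(b) KEN: |A| = 8, |A ∩ B| = 5; needs |A ∩ B| / |A| < 2/3 — true.
(c) NOR: |A| = 5, |A ∩ B| = 5; needs |A ∖ B| = 1 — false.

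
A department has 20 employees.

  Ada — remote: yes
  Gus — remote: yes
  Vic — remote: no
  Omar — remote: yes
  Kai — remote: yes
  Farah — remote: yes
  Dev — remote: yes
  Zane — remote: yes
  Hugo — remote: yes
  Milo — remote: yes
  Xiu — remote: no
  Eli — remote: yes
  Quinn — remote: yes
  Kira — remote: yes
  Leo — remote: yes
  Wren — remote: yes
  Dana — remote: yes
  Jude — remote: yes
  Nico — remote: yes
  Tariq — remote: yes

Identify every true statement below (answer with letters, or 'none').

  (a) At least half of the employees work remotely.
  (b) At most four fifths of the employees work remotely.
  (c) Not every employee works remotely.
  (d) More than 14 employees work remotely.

(a), (c), (d)

|A| = 20, |A ∩ B| = 18, |A ∖ B| = 2.
(a) |A ∩ B| ≥ |A ∖ B|: holds.
(b) |A ∩ B| / |A| ≤ 4/5: fails.
(c) A ⊄ B (|A ∖ B| ≥ 1): holds.
(d) |A ∩ B| > 14: holds.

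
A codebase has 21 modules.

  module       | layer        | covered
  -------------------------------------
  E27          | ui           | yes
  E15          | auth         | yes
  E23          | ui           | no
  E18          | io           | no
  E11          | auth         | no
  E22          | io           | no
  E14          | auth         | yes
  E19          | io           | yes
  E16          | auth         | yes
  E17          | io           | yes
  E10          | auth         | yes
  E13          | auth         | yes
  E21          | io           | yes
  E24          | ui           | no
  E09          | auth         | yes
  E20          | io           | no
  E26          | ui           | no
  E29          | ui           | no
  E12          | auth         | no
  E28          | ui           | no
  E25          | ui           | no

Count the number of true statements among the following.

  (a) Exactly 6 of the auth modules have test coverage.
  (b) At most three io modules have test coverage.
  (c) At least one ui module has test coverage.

3

(a) auth: |A| = 8, |A ∩ B| = 6; needs |A ∩ B| = 6 — true.
(b) io: |A| = 6, |A ∩ B| = 3; needs |A ∩ B| ≤ 3 — true.
(c) ui: |A| = 7, |A ∩ B| = 1; needs A ∩ B ≠ ∅ (|A ∩ B| ≥ 1) — true.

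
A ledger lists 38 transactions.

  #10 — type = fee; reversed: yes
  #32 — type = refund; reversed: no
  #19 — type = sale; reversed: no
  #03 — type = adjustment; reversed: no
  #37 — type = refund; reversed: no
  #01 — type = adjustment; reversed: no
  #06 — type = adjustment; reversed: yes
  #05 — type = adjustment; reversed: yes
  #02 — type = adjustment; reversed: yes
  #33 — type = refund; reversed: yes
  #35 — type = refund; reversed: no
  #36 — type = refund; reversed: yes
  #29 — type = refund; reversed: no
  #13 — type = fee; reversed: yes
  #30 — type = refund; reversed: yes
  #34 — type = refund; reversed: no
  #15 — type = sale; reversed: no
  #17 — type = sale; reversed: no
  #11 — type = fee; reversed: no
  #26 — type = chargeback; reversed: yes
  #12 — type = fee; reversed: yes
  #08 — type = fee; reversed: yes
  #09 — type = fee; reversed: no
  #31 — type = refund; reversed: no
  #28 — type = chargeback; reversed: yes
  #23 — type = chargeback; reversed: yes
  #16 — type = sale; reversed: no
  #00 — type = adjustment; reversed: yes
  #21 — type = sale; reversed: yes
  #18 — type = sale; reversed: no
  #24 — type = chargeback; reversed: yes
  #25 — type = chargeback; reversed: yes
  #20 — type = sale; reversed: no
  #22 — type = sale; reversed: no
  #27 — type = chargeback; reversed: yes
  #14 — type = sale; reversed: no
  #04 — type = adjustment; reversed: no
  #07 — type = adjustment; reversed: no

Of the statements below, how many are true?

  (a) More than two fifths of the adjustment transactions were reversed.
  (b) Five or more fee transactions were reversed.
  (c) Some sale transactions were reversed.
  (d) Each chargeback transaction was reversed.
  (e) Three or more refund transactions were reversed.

(a) adjustment: |A| = 8, |A ∩ B| = 4; needs |A ∩ B| / |A| > 2/5 — true.
(b) fee: |A| = 6, |A ∩ B| = 4; needs |A ∩ B| ≥ 5 — false.
(c) sale: |A| = 9, |A ∩ B| = 1; needs A ∩ B ≠ ∅ (|A ∩ B| ≥ 1) — true.
(d) chargeback: |A| = 6, |A ∩ B| = 6; needs A ⊆ B, i.e. every element of A is in B (|A ∖ B| = 0) — true.
(e) refund: |A| = 9, |A ∩ B| = 3; needs |A ∩ B| ≥ 3 — true.

4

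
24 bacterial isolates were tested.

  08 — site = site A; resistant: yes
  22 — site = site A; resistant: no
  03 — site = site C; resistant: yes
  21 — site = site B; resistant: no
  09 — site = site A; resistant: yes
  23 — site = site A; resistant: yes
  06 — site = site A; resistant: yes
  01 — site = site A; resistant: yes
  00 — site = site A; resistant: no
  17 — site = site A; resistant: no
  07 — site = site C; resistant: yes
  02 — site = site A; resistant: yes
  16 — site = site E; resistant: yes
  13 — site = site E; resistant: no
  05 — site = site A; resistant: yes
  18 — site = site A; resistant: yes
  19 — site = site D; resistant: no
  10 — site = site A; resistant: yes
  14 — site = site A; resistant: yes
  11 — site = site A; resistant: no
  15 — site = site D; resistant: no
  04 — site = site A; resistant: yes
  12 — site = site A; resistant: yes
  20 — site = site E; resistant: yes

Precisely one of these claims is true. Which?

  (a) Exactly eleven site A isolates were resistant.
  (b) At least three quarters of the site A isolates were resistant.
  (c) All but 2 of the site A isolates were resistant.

(b)

|A| = 16, |A ∩ B| = 12, |A ∖ B| = 4.
(a) requires |A ∩ B| = 11: false.
(b) requires |A ∩ B| / |A| ≥ 3/4: true.
(c) requires |A ∖ B| = 2: false.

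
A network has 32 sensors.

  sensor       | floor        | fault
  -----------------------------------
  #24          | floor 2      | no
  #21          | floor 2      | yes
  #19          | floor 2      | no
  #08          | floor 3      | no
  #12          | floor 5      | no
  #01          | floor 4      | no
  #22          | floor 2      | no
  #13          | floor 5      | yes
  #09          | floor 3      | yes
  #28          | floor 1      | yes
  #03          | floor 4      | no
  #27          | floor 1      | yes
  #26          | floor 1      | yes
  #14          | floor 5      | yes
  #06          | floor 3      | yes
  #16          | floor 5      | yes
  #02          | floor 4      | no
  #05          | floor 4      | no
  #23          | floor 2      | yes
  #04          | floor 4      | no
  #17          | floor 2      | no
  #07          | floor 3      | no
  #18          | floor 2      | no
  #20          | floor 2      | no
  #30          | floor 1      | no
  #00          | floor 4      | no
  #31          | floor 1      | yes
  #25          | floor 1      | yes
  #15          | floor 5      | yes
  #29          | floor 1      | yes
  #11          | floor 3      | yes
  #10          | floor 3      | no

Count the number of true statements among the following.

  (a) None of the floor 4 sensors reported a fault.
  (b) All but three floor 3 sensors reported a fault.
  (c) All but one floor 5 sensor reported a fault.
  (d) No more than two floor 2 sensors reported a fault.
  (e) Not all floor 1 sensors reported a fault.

(a) floor 4: |A| = 6, |A ∩ B| = 0; needs A ∩ B = ∅ (|A ∩ B| = 0) — true.
(b) floor 3: |A| = 6, |A ∩ B| = 3; needs |A ∖ B| = 3 — true.
(c) floor 5: |A| = 5, |A ∩ B| = 4; needs |A ∖ B| = 1 — true.
(d) floor 2: |A| = 8, |A ∩ B| = 2; needs |A ∩ B| ≤ 2 — true.
(e) floor 1: |A| = 7, |A ∩ B| = 6; needs A ⊄ B (|A ∖ B| ≥ 1) — true.

5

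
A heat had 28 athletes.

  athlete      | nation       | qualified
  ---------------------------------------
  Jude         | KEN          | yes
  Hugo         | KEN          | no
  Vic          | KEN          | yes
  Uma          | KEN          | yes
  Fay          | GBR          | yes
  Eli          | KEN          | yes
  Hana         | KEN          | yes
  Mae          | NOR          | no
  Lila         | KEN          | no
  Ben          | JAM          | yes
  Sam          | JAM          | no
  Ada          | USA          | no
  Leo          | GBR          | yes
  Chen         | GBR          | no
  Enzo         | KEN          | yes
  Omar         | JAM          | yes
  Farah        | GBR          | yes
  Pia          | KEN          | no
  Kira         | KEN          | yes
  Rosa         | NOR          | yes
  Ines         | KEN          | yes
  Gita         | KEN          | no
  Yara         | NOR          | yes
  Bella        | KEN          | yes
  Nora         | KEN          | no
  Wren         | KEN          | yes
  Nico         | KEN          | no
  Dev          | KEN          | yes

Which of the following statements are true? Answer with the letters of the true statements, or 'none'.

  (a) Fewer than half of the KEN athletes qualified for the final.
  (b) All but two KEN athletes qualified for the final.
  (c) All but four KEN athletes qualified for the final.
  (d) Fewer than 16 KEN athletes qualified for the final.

(d)

|A| = 17, |A ∩ B| = 11, |A ∖ B| = 6.
(a) |A ∩ B| < |A ∖ B|: fails.
(b) |A ∖ B| = 2: fails.
(c) |A ∖ B| = 4: fails.
(d) |A ∩ B| < 16: holds.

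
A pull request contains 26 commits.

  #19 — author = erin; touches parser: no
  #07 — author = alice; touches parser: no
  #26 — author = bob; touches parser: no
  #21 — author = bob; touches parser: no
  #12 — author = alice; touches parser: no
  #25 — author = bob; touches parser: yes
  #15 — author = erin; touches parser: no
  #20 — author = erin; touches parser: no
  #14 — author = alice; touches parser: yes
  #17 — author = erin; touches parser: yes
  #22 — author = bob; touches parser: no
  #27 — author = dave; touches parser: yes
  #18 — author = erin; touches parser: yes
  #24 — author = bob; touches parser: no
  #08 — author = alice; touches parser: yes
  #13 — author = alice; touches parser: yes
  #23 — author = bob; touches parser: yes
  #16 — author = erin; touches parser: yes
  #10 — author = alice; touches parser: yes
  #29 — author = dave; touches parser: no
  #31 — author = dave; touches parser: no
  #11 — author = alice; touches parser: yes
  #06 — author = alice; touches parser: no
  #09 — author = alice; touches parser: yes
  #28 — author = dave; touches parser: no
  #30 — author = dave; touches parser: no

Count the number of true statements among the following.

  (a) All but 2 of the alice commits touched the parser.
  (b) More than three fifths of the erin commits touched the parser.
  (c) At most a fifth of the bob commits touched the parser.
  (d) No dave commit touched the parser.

(a) alice: |A| = 9, |A ∩ B| = 6; needs |A ∖ B| = 2 — false.
(b) erin: |A| = 6, |A ∩ B| = 3; needs |A ∩ B| / |A| > 3/5 — false.
(c) bob: |A| = 6, |A ∩ B| = 2; needs |A ∩ B| / |A| ≤ 1/5 — false.
(d) dave: |A| = 5, |A ∩ B| = 1; needs A ∩ B = ∅ (|A ∩ B| = 0) — false.

0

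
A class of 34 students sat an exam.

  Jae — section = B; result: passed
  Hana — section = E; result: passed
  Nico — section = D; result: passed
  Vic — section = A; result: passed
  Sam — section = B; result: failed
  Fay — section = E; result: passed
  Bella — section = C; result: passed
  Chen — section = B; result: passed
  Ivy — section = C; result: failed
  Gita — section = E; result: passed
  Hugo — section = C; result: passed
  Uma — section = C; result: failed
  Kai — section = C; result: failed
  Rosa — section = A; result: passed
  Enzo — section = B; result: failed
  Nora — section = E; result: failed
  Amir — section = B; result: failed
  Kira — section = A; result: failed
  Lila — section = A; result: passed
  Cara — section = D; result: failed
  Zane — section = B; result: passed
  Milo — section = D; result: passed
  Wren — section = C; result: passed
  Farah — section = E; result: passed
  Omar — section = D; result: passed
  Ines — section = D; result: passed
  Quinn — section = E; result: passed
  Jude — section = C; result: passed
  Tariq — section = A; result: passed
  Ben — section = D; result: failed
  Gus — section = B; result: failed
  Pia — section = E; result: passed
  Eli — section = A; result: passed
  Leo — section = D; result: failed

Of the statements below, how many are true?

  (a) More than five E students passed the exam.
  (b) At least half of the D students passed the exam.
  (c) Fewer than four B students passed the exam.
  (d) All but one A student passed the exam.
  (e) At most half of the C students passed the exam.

(a) E: |A| = 7, |A ∩ B| = 6; needs |A ∩ B| > 5 — true.
(b) D: |A| = 7, |A ∩ B| = 4; needs |A ∩ B| ≥ |A ∖ B| — true.
(c) B: |A| = 7, |A ∩ B| = 3; needs |A ∩ B| < 4 — true.
(d) A: |A| = 6, |A ∩ B| = 5; needs |A ∖ B| = 1 — true.
(e) C: |A| = 7, |A ∩ B| = 4; needs |A ∩ B| ≤ |A ∖ B| — false.

4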